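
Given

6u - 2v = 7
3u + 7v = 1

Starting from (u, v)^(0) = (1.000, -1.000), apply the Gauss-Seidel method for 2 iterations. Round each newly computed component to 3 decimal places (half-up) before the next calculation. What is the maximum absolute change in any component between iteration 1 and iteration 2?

0.262

Iteration 1:
  u = (7 - (-2)·-1.000) / (6) = 0.833
  v = (1 - (3)·0.833) / (7) = -0.214
Iteration 2:
  u = (7 - (-2)·-0.214) / (6) = 1.095
  v = (1 - (3)·1.095) / (7) = -0.326
Change: (0.262, -0.112) → max |·| = 0.262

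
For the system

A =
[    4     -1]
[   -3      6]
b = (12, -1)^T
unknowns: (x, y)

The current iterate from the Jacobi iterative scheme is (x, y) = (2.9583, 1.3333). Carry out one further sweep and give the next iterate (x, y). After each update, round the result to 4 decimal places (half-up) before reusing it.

(3.3333, 1.3125)

One sweep:
  x = (12 - (-1)·1.3333) / (4) = 3.3333
  y = (-1 - (-3)·2.9583) / (6) = 1.3125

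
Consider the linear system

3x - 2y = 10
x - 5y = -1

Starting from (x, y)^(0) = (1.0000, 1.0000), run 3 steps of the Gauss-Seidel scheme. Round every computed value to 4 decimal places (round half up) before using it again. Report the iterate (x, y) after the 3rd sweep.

Iteration 1:
  x = (10 - (-2)·1.0000) / (3) = 4.0000
  y = (-1 - (1)·4.0000) / (-5) = 1.0000
Iteration 2:
  x = (10 - (-2)·1.0000) / (3) = 4.0000
  y = (-1 - (1)·4.0000) / (-5) = 1.0000
Iteration 3:
  x = (10 - (-2)·1.0000) / (3) = 4.0000
  y = (-1 - (1)·4.0000) / (-5) = 1.0000

(4.0000, 1.0000)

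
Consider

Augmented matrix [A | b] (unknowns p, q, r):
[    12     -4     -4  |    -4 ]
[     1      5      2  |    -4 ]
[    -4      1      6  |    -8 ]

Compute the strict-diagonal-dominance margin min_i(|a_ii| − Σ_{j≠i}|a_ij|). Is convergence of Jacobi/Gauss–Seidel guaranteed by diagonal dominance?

1

row 1: |12| − (4+4) = 4
row 2: |5| − (1+2) = 2
row 3: |6| − (4+1) = 1
minimum over rows = 1 → strictly diagonally dominant (convergence guaranteed)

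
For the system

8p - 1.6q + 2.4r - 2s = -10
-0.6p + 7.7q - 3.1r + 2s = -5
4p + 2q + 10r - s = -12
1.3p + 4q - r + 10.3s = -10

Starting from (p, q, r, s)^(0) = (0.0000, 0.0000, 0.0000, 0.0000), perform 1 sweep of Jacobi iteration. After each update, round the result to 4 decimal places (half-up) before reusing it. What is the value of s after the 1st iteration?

-0.9709

Iteration 1:
  p = (-10 - (-1.6)·0.0000 - (2.4)·0.0000 - (-2)·0.0000) / (8) = -1.2500
  q = (-5 - (-0.6)·0.0000 - (-3.1)·0.0000 - (2)·0.0000) / (7.7) = -0.6494
  r = (-12 - (4)·0.0000 - (2)·0.0000 - (-1)·0.0000) / (10) = -1.2000
  s = (-10 - (1.3)·0.0000 - (4)·0.0000 - (-1)·0.0000) / (10.3) = -0.9709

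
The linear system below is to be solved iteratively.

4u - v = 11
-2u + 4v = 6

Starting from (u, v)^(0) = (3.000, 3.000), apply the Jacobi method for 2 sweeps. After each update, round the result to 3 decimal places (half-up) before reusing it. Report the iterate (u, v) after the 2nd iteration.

(3.500, 3.250)

Iteration 1:
  u = (11 - (-1)·3.000) / (4) = 3.500
  v = (6 - (-2)·3.000) / (4) = 3.000
Iteration 2:
  u = (11 - (-1)·3.000) / (4) = 3.500
  v = (6 - (-2)·3.500) / (4) = 3.250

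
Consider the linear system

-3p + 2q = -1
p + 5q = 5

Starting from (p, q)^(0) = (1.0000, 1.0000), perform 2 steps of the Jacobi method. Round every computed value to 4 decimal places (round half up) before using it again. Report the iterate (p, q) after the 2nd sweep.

Iteration 1:
  p = (-1 - (2)·1.0000) / (-3) = 1.0000
  q = (5 - (1)·1.0000) / (5) = 0.8000
Iteration 2:
  p = (-1 - (2)·0.8000) / (-3) = 0.8667
  q = (5 - (1)·1.0000) / (5) = 0.8000

(0.8667, 0.8000)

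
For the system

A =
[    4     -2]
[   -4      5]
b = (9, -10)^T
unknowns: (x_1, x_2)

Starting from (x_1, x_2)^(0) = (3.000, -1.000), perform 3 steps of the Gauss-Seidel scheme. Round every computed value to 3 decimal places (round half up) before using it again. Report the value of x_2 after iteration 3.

Iteration 1:
  x_1 = (9 - (-2)·-1.000) / (4) = 1.750
  x_2 = (-10 - (-4)·1.750) / (5) = -0.600
Iteration 2:
  x_1 = (9 - (-2)·-0.600) / (4) = 1.950
  x_2 = (-10 - (-4)·1.950) / (5) = -0.440
Iteration 3:
  x_1 = (9 - (-2)·-0.440) / (4) = 2.030
  x_2 = (-10 - (-4)·2.030) / (5) = -0.376

-0.376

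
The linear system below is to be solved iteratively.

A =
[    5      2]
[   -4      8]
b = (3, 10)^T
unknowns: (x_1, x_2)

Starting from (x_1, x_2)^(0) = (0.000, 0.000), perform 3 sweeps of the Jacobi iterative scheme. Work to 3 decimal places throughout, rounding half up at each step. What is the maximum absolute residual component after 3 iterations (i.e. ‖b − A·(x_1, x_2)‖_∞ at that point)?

0.500

Iteration 1:
  x_1 = (3 - (2)·0.000) / (5) = 0.600
  x_2 = (10 - (-4)·0.000) / (8) = 1.250
Iteration 2:
  x_1 = (3 - (2)·1.250) / (5) = 0.100
  x_2 = (10 - (-4)·0.600) / (8) = 1.550
Iteration 3:
  x_1 = (3 - (2)·1.550) / (5) = -0.020
  x_2 = (10 - (-4)·0.100) / (8) = 1.300
Residual b − A·x = (0.500, -0.480); ∞-norm = 0.500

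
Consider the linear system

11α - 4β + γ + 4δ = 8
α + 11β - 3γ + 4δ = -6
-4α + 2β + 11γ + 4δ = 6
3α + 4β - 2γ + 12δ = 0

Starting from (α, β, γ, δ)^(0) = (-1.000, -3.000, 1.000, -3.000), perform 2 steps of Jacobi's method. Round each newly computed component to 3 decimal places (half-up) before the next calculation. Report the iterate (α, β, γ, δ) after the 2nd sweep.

Iteration 1:
  α = (8 - (-4)·-3.000 - (1)·1.000 - (4)·-3.000) / (11) = 0.636
  β = (-6 - (1)·-1.000 - (-3)·1.000 - (4)·-3.000) / (11) = 0.909
  γ = (6 - (-4)·-1.000 - (2)·-3.000 - (4)·-3.000) / (11) = 1.818
  δ = (0 - (3)·-1.000 - (4)·-3.000 - (-2)·1.000) / (12) = 1.417
Iteration 2:
  α = (8 - (-4)·0.909 - (1)·1.818 - (4)·1.417) / (11) = 0.377
  β = (-6 - (1)·0.636 - (-3)·1.818 - (4)·1.417) / (11) = -0.623
  γ = (6 - (-4)·0.636 - (2)·0.909 - (4)·1.417) / (11) = 0.096
  δ = (0 - (3)·0.636 - (4)·0.909 - (-2)·1.818) / (12) = -0.159

(0.377, -0.623, 0.096, -0.159)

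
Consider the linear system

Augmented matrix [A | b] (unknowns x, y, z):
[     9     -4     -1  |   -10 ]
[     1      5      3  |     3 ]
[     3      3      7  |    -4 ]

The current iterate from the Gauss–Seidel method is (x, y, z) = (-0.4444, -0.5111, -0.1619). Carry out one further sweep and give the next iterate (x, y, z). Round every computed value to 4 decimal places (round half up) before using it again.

One sweep:
  x = (-10 - (-4)·-0.5111 - (-1)·-0.1619) / (9) = -1.3563
  y = (3 - (1)·-1.3563 - (3)·-0.1619) / (5) = 0.9684
  z = (-4 - (3)·-1.3563 - (3)·0.9684) / (7) = -0.4052

(-1.3563, 0.9684, -0.4052)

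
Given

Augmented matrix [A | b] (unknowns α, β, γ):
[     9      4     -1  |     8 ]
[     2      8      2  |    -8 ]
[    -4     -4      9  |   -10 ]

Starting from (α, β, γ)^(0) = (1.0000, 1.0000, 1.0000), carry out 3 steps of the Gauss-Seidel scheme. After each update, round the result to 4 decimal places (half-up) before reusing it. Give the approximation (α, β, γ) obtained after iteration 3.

(1.2129, -1.0673, -1.0464)

Iteration 1:
  α = (8 - (4)·1.0000 - (-1)·1.0000) / (9) = 0.5556
  β = (-8 - (2)·0.5556 - (2)·1.0000) / (8) = -1.3889
  γ = (-10 - (-4)·0.5556 - (-4)·-1.3889) / (9) = -1.4815
Iteration 2:
  α = (8 - (4)·-1.3889 - (-1)·-1.4815) / (9) = 1.3416
  β = (-8 - (2)·1.3416 - (2)·-1.4815) / (8) = -0.9650
  γ = (-10 - (-4)·1.3416 - (-4)·-0.9650) / (9) = -0.9437
Iteration 3:
  α = (8 - (4)·-0.9650 - (-1)·-0.9437) / (9) = 1.2129
  β = (-8 - (2)·1.2129 - (2)·-0.9437) / (8) = -1.0673
  γ = (-10 - (-4)·1.2129 - (-4)·-1.0673) / (9) = -1.0464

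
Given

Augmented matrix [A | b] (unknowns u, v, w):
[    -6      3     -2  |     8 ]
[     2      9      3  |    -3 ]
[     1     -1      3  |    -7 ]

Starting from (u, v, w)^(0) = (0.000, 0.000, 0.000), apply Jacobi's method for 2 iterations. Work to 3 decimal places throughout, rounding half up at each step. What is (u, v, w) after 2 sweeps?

Iteration 1:
  u = (8 - (3)·0.000 - (-2)·0.000) / (-6) = -1.333
  v = (-3 - (2)·0.000 - (3)·0.000) / (9) = -0.333
  w = (-7 - (1)·0.000 - (-1)·0.000) / (3) = -2.333
Iteration 2:
  u = (8 - (3)·-0.333 - (-2)·-2.333) / (-6) = -0.722
  v = (-3 - (2)·-1.333 - (3)·-2.333) / (9) = 0.741
  w = (-7 - (1)·-1.333 - (-1)·-0.333) / (3) = -2.000

(-0.722, 0.741, -2.000)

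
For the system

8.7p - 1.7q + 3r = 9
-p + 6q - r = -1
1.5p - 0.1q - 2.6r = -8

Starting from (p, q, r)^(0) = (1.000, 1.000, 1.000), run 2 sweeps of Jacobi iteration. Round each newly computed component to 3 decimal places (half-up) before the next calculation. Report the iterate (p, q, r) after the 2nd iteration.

Iteration 1:
  p = (9 - (-1.7)·1.000 - (3)·1.000) / (8.7) = 0.885
  q = (-1 - (-1)·1.000 - (-1)·1.000) / (6) = 0.167
  r = (-8 - (1.5)·1.000 - (-0.1)·1.000) / (-2.6) = 3.615
Iteration 2:
  p = (9 - (-1.7)·0.167 - (3)·3.615) / (8.7) = -0.179
  q = (-1 - (-1)·0.885 - (-1)·3.615) / (6) = 0.583
  r = (-8 - (1.5)·0.885 - (-0.1)·0.167) / (-2.6) = 3.581

(-0.179, 0.583, 3.581)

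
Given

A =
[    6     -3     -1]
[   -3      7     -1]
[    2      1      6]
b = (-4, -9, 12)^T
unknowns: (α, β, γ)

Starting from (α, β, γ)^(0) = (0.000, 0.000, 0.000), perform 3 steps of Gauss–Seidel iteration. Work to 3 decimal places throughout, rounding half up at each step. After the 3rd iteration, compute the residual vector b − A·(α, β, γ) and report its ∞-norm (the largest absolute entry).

Iteration 1:
  α = (-4 - (-3)·0.000 - (-1)·0.000) / (6) = -0.667
  β = (-9 - (-3)·-0.667 - (-1)·0.000) / (7) = -1.572
  γ = (12 - (2)·-0.667 - (1)·-1.572) / (6) = 2.484
Iteration 2:
  α = (-4 - (-3)·-1.572 - (-1)·2.484) / (6) = -1.039
  β = (-9 - (-3)·-1.039 - (-1)·2.484) / (7) = -1.376
  γ = (12 - (2)·-1.039 - (1)·-1.376) / (6) = 2.576
Iteration 3:
  α = (-4 - (-3)·-1.376 - (-1)·2.576) / (6) = -0.925
  β = (-9 - (-3)·-0.925 - (-1)·2.576) / (7) = -1.314
  γ = (12 - (2)·-0.925 - (1)·-1.314) / (6) = 2.527
Residual b − A·x = (0.135, -0.050, 0.002); ∞-norm = 0.135

0.135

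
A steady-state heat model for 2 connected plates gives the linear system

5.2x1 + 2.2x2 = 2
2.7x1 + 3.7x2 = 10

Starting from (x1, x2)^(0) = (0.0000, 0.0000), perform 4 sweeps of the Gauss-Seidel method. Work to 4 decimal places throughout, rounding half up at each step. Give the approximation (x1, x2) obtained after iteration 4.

Iteration 1:
  x1 = (2 - (2.2)·0.0000) / (5.2) = 0.3846
  x2 = (10 - (2.7)·0.3846) / (3.7) = 2.4220
Iteration 2:
  x1 = (2 - (2.2)·2.4220) / (5.2) = -0.6401
  x2 = (10 - (2.7)·-0.6401) / (3.7) = 3.1698
Iteration 3:
  x1 = (2 - (2.2)·3.1698) / (5.2) = -0.9565
  x2 = (10 - (2.7)·-0.9565) / (3.7) = 3.4007
Iteration 4:
  x1 = (2 - (2.2)·3.4007) / (5.2) = -1.0541
  x2 = (10 - (2.7)·-1.0541) / (3.7) = 3.4719

(-1.0541, 3.4719)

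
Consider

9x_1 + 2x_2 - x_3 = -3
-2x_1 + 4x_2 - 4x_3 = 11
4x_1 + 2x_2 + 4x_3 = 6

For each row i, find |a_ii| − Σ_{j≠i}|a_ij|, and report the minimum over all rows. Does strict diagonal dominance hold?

-2

row 1: |9| − (2+1) = 6
row 2: |4| − (2+4) = -2
row 3: |4| − (4+2) = -2
minimum over rows = -2 → not strictly diagonally dominant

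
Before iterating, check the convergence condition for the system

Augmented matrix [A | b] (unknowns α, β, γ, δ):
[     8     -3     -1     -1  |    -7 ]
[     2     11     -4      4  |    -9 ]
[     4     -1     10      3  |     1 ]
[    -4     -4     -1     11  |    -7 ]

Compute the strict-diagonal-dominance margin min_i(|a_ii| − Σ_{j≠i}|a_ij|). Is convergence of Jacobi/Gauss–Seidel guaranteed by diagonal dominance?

row 1: |8| − (3+1+1) = 3
row 2: |11| − (2+4+4) = 1
row 3: |10| − (4+1+3) = 2
row 4: |11| − (4+4+1) = 2
minimum over rows = 1 → strictly diagonally dominant (convergence guaranteed)

1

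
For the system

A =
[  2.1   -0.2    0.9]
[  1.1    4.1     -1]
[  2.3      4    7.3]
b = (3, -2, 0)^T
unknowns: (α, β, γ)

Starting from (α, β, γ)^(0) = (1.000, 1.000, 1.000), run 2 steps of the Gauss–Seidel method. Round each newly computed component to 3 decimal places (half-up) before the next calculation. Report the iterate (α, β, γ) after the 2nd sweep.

Iteration 1:
  α = (3 - (-0.2)·1.000 - (0.9)·1.000) / (2.1) = 1.095
  β = (-2 - (1.1)·1.095 - (-1)·1.000) / (4.1) = -0.538
  γ = (0 - (2.3)·1.095 - (4)·-0.538) / (7.3) = -0.050
Iteration 2:
  α = (3 - (-0.2)·-0.538 - (0.9)·-0.050) / (2.1) = 1.399
  β = (-2 - (1.1)·1.399 - (-1)·-0.050) / (4.1) = -0.875
  γ = (0 - (2.3)·1.399 - (4)·-0.875) / (7.3) = 0.039

(1.399, -0.875, 0.039)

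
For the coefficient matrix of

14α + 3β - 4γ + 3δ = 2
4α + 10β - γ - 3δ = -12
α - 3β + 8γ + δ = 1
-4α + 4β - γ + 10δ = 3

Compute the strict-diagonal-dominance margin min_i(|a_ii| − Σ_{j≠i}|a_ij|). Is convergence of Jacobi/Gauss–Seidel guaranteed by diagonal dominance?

1

row 1: |14| − (3+4+3) = 4
row 2: |10| − (4+1+3) = 2
row 3: |8| − (1+3+1) = 3
row 4: |10| − (4+4+1) = 1
minimum over rows = 1 → strictly diagonally dominant (convergence guaranteed)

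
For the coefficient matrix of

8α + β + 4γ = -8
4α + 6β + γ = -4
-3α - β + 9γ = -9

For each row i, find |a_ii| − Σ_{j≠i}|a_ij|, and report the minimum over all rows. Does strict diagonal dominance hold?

row 1: |8| − (1+4) = 3
row 2: |6| − (4+1) = 1
row 3: |9| − (3+1) = 5
minimum over rows = 1 → strictly diagonally dominant (convergence guaranteed)

1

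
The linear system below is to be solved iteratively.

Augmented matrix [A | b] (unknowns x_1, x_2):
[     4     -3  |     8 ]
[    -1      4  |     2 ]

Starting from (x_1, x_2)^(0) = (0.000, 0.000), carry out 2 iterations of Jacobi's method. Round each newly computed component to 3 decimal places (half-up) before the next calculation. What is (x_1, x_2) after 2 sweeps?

Iteration 1:
  x_1 = (8 - (-3)·0.000) / (4) = 2.000
  x_2 = (2 - (-1)·0.000) / (4) = 0.500
Iteration 2:
  x_1 = (8 - (-3)·0.500) / (4) = 2.375
  x_2 = (2 - (-1)·2.000) / (4) = 1.000

(2.375, 1.000)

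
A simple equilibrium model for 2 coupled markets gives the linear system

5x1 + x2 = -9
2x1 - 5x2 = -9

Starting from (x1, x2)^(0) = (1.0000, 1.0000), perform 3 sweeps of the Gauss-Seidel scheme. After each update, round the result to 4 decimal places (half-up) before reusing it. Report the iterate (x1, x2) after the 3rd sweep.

(-2.0000, 1.0000)

Iteration 1:
  x1 = (-9 - (1)·1.0000) / (5) = -2.0000
  x2 = (-9 - (2)·-2.0000) / (-5) = 1.0000
Iteration 2:
  x1 = (-9 - (1)·1.0000) / (5) = -2.0000
  x2 = (-9 - (2)·-2.0000) / (-5) = 1.0000
Iteration 3:
  x1 = (-9 - (1)·1.0000) / (5) = -2.0000
  x2 = (-9 - (2)·-2.0000) / (-5) = 1.0000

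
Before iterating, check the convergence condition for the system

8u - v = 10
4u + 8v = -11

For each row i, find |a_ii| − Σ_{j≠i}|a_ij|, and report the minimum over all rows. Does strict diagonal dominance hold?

4

row 1: |8| − (1) = 7
row 2: |8| − (4) = 4
minimum over rows = 4 → strictly diagonally dominant (convergence guaranteed)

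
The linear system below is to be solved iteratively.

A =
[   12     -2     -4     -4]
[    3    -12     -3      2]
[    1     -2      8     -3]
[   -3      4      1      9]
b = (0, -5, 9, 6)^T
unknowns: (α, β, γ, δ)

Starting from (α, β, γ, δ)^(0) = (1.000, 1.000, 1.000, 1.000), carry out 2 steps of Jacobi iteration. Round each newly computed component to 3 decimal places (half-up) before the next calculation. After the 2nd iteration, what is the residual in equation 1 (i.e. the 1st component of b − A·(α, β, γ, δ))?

-1.506

Iteration 1:
  α = (0 - (-2)·1.000 - (-4)·1.000 - (-4)·1.000) / (12) = 0.833
  β = (-5 - (3)·1.000 - (-3)·1.000 - (2)·1.000) / (-12) = 0.583
  γ = (9 - (1)·1.000 - (-2)·1.000 - (-3)·1.000) / (8) = 1.625
  δ = (6 - (-3)·1.000 - (4)·1.000 - (1)·1.000) / (9) = 0.444
Iteration 2:
  α = (0 - (-2)·0.583 - (-4)·1.625 - (-4)·0.444) / (12) = 0.787
  β = (-5 - (3)·0.833 - (-3)·1.625 - (2)·0.444) / (-12) = 0.293
  γ = (9 - (1)·0.833 - (-2)·0.583 - (-3)·0.444) / (8) = 1.333
  δ = (6 - (-3)·0.833 - (4)·0.583 - (1)·1.625) / (9) = 0.505
Residual b − A·x = (-1.506, -0.856, -0.350, 1.311)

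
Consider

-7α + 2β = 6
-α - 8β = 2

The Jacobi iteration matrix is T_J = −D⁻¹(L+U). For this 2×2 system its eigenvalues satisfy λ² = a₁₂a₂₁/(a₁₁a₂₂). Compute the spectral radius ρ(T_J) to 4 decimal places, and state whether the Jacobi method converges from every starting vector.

a₁₂a₂₁/(a₁₁a₂₂) = (2)·(-1) / ((-7)·(-8)) = -0.035714
ρ = √|-0.035714| = √0.035714 = 0.1890
ρ < 1, so Jacobi converges

0.1890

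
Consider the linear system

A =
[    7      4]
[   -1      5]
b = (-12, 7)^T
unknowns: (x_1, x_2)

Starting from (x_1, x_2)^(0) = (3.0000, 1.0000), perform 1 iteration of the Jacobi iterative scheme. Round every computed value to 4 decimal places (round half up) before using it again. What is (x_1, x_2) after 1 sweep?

(-2.2857, 2.0000)

Iteration 1:
  x_1 = (-12 - (4)·1.0000) / (7) = -2.2857
  x_2 = (7 - (-1)·3.0000) / (5) = 2.0000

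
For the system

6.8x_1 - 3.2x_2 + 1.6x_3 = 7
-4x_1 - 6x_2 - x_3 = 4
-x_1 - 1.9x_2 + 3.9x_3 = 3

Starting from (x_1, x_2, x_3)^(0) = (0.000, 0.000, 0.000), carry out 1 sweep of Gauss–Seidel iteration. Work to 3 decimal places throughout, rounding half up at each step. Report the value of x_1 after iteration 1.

1.029

Iteration 1:
  x_1 = (7 - (-3.2)·0.000 - (1.6)·0.000) / (6.8) = 1.029
  x_2 = (4 - (-4)·1.029 - (-1)·0.000) / (-6) = -1.353
  x_3 = (3 - (-1)·1.029 - (-1.9)·-1.353) / (3.9) = 0.374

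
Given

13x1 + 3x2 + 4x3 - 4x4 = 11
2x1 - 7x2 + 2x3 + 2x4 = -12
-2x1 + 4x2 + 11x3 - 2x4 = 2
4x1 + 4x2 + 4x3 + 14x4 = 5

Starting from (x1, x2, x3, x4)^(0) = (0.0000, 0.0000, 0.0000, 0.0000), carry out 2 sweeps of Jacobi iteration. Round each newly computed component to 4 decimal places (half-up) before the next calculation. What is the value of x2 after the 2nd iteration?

Iteration 1:
  x1 = (11 - (3)·0.0000 - (4)·0.0000 - (-4)·0.0000) / (13) = 0.8462
  x2 = (-12 - (2)·0.0000 - (2)·0.0000 - (2)·0.0000) / (-7) = 1.7143
  x3 = (2 - (-2)·0.0000 - (4)·0.0000 - (-2)·0.0000) / (11) = 0.1818
  x4 = (5 - (4)·0.0000 - (4)·0.0000 - (4)·0.0000) / (14) = 0.3571
Iteration 2:
  x1 = (11 - (3)·1.7143 - (4)·0.1818 - (-4)·0.3571) / (13) = 0.5045
  x2 = (-12 - (2)·0.8462 - (2)·0.1818 - (2)·0.3571) / (-7) = 2.1100
  x3 = (2 - (-2)·0.8462 - (4)·1.7143 - (-2)·0.3571) / (11) = -0.2228
  x4 = (5 - (4)·0.8462 - (4)·1.7143 - (4)·0.1818) / (14) = -0.4264

2.1100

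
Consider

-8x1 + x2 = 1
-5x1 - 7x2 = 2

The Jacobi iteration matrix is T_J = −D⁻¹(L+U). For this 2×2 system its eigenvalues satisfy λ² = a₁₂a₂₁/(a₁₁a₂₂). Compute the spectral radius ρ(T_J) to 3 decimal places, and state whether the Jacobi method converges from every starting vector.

a₁₂a₂₁/(a₁₁a₂₂) = (1)·(-5) / ((-8)·(-7)) = -0.089286
ρ = √|-0.089286| = √0.089286 = 0.299
ρ < 1, so Jacobi converges

0.299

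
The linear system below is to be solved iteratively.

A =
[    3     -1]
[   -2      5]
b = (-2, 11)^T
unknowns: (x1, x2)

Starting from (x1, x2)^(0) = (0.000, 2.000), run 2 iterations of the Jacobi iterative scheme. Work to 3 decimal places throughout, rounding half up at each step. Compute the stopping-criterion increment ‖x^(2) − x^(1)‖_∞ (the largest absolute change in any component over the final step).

0.067

Iteration 1:
  x1 = (-2 - (-1)·2.000) / (3) = 0.000
  x2 = (11 - (-2)·0.000) / (5) = 2.200
Iteration 2:
  x1 = (-2 - (-1)·2.200) / (3) = 0.067
  x2 = (11 - (-2)·0.000) / (5) = 2.200
Change: (0.067, 0.000) → max |·| = 0.067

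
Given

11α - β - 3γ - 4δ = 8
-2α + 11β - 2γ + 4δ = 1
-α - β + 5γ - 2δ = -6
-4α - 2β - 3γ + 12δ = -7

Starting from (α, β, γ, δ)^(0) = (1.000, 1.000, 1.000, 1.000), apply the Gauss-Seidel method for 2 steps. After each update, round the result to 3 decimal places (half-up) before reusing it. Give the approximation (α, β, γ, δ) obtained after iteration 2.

Iteration 1:
  α = (8 - (-1)·1.000 - (-3)·1.000 - (-4)·1.000) / (11) = 1.455
  β = (1 - (-2)·1.455 - (-2)·1.000 - (4)·1.000) / (11) = 0.174
  γ = (-6 - (-1)·1.455 - (-1)·0.174 - (-2)·1.000) / (5) = -0.474
  δ = (-7 - (-4)·1.455 - (-2)·0.174 - (-3)·-0.474) / (12) = -0.188
Iteration 2:
  α = (8 - (-1)·0.174 - (-3)·-0.474 - (-4)·-0.188) / (11) = 0.545
  β = (1 - (-2)·0.545 - (-2)·-0.474 - (4)·-0.188) / (11) = 0.172
  γ = (-6 - (-1)·0.545 - (-1)·0.172 - (-2)·-0.188) / (5) = -1.132
  δ = (-7 - (-4)·0.545 - (-2)·0.172 - (-3)·-1.132) / (12) = -0.656

(0.545, 0.172, -1.132, -0.656)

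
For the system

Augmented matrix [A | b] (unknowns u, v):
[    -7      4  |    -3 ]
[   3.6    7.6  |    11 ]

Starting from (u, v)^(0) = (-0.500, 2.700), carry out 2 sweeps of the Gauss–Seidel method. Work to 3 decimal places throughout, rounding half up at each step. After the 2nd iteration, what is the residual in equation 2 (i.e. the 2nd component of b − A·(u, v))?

Iteration 1:
  u = (-3 - (4)·2.700) / (-7) = 1.971
  v = (11 - (3.6)·1.971) / (7.6) = 0.514
Iteration 2:
  u = (-3 - (4)·0.514) / (-7) = 0.722
  v = (11 - (3.6)·0.722) / (7.6) = 1.105
Residual b − A·x = (-2.366, 0.003)

0.003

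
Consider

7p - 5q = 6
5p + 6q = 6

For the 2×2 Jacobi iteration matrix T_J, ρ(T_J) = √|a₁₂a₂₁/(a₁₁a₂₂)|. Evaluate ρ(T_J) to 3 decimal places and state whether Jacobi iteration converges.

a₁₂a₂₁/(a₁₁a₂₂) = (-5)·(5) / ((7)·(6)) = -0.595238
ρ = √|-0.595238| = √0.595238 = 0.772
ρ < 1, so Jacobi converges

0.772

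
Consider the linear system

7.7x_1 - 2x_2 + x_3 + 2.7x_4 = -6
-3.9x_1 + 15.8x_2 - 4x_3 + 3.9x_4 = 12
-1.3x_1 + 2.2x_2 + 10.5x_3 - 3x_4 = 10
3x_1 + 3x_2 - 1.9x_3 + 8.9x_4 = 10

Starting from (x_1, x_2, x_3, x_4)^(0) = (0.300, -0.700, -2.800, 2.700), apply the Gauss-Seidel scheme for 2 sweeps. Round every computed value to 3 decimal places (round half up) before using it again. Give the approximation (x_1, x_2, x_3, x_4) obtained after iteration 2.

Iteration 1:
  x_1 = (-6 - (-2)·-0.700 - (1)·-2.800 - (2.7)·2.700) / (7.7) = -1.544
  x_2 = (12 - (-3.9)·-1.544 - (-4)·-2.800 - (3.9)·2.700) / (15.8) = -0.997
  x_3 = (10 - (-1.3)·-1.544 - (2.2)·-0.997 - (-3)·2.700) / (10.5) = 1.742
  x_4 = (10 - (3)·-1.544 - (3)·-0.997 - (-1.9)·1.742) / (8.9) = 2.352
Iteration 2:
  x_1 = (-6 - (-2)·-0.997 - (1)·1.742 - (2.7)·2.352) / (7.7) = -2.089
  x_2 = (12 - (-3.9)·-2.089 - (-4)·1.742 - (3.9)·2.352) / (15.8) = 0.104
  x_3 = (10 - (-1.3)·-2.089 - (2.2)·0.104 - (-3)·2.352) / (10.5) = 1.344
  x_4 = (10 - (3)·-2.089 - (3)·0.104 - (-1.9)·1.344) / (8.9) = 2.080

(-2.089, 0.104, 1.344, 2.080)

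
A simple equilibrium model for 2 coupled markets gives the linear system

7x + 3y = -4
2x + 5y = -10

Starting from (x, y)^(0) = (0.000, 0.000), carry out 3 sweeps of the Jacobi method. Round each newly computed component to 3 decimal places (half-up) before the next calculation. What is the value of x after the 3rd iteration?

Iteration 1:
  x = (-4 - (3)·0.000) / (7) = -0.571
  y = (-10 - (2)·0.000) / (5) = -2.000
Iteration 2:
  x = (-4 - (3)·-2.000) / (7) = 0.286
  y = (-10 - (2)·-0.571) / (5) = -1.772
Iteration 3:
  x = (-4 - (3)·-1.772) / (7) = 0.188
  y = (-10 - (2)·0.286) / (5) = -2.114

0.188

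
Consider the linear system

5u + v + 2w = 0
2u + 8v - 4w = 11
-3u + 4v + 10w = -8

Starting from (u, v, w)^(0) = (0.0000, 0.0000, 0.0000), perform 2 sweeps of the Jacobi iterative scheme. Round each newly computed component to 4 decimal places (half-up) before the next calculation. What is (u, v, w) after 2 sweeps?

Iteration 1:
  u = (0 - (1)·0.0000 - (2)·0.0000) / (5) = 0.0000
  v = (11 - (2)·0.0000 - (-4)·0.0000) / (8) = 1.3750
  w = (-8 - (-3)·0.0000 - (4)·0.0000) / (10) = -0.8000
Iteration 2:
  u = (0 - (1)·1.3750 - (2)·-0.8000) / (5) = 0.0450
  v = (11 - (2)·0.0000 - (-4)·-0.8000) / (8) = 0.9750
  w = (-8 - (-3)·0.0000 - (4)·1.3750) / (10) = -1.3500

(0.0450, 0.9750, -1.3500)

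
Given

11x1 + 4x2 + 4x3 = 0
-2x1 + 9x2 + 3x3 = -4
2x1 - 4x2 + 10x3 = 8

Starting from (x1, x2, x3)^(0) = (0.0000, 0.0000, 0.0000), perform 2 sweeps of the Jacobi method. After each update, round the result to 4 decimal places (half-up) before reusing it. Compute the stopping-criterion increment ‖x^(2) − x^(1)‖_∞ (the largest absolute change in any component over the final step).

Iteration 1:
  x1 = (0 - (4)·0.0000 - (4)·0.0000) / (11) = 0.0000
  x2 = (-4 - (-2)·0.0000 - (3)·0.0000) / (9) = -0.4444
  x3 = (8 - (2)·0.0000 - (-4)·0.0000) / (10) = 0.8000
Iteration 2:
  x1 = (0 - (4)·-0.4444 - (4)·0.8000) / (11) = -0.1293
  x2 = (-4 - (-2)·0.0000 - (3)·0.8000) / (9) = -0.7111
  x3 = (8 - (2)·0.0000 - (-4)·-0.4444) / (10) = 0.6222
Change: (-0.1293, -0.2667, -0.1778) → max |·| = 0.2667

0.2667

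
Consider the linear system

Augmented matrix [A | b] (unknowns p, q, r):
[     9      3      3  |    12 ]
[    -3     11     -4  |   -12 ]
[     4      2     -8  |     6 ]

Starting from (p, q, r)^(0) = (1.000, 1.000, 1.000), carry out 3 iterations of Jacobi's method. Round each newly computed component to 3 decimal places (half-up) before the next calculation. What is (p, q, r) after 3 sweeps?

Iteration 1:
  p = (12 - (3)·1.000 - (3)·1.000) / (9) = 0.667
  q = (-12 - (-3)·1.000 - (-4)·1.000) / (11) = -0.455
  r = (6 - (4)·1.000 - (2)·1.000) / (-8) = 0.000
Iteration 2:
  p = (12 - (3)·-0.455 - (3)·0.000) / (9) = 1.485
  q = (-12 - (-3)·0.667 - (-4)·0.000) / (11) = -0.909
  r = (6 - (4)·0.667 - (2)·-0.455) / (-8) = -0.530
Iteration 3:
  p = (12 - (3)·-0.909 - (3)·-0.530) / (9) = 1.813
  q = (-12 - (-3)·1.485 - (-4)·-0.530) / (11) = -0.879
  r = (6 - (4)·1.485 - (2)·-0.909) / (-8) = -0.235

(1.813, -0.879, -0.235)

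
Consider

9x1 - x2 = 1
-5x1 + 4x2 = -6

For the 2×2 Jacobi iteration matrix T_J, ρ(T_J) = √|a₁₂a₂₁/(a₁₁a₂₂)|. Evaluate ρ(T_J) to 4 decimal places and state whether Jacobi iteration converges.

a₁₂a₂₁/(a₁₁a₂₂) = (-1)·(-5) / ((9)·(4)) = 0.138889
ρ = √|0.138889| = √0.138889 = 0.3727
ρ < 1, so Jacobi converges

0.3727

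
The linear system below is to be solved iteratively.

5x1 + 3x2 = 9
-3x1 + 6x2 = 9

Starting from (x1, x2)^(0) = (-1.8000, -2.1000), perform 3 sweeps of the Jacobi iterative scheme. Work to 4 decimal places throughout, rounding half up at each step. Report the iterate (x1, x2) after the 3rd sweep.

Iteration 1:
  x1 = (9 - (3)·-2.1000) / (5) = 3.0600
  x2 = (9 - (-3)·-1.8000) / (6) = 0.6000
Iteration 2:
  x1 = (9 - (3)·0.6000) / (5) = 1.4400
  x2 = (9 - (-3)·3.0600) / (6) = 3.0300
Iteration 3:
  x1 = (9 - (3)·3.0300) / (5) = -0.0180
  x2 = (9 - (-3)·1.4400) / (6) = 2.2200

(-0.0180, 2.2200)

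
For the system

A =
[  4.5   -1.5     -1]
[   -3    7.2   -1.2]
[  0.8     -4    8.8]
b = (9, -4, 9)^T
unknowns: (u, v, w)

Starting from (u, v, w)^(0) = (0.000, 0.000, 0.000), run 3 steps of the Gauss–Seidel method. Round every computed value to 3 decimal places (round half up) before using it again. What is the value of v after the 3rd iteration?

Iteration 1:
  u = (9 - (-1.5)·0.000 - (-1)·0.000) / (4.5) = 2.000
  v = (-4 - (-3)·2.000 - (-1.2)·0.000) / (7.2) = 0.278
  w = (9 - (0.8)·2.000 - (-4)·0.278) / (8.8) = 0.967
Iteration 2:
  u = (9 - (-1.5)·0.278 - (-1)·0.967) / (4.5) = 2.308
  v = (-4 - (-3)·2.308 - (-1.2)·0.967) / (7.2) = 0.567
  w = (9 - (0.8)·2.308 - (-4)·0.567) / (8.8) = 1.071
Iteration 3:
  u = (9 - (-1.5)·0.567 - (-1)·1.071) / (4.5) = 2.427
  v = (-4 - (-3)·2.427 - (-1.2)·1.071) / (7.2) = 0.634
  w = (9 - (0.8)·2.427 - (-4)·0.634) / (8.8) = 1.090

0.634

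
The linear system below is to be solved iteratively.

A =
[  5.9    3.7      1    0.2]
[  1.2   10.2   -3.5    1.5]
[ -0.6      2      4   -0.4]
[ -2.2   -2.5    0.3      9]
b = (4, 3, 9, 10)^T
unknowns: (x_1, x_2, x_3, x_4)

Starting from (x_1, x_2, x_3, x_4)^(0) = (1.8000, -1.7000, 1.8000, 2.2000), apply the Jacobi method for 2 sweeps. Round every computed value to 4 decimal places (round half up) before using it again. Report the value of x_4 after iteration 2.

Iteration 1:
  x_1 = (4 - (3.7)·-1.7000 - (1)·1.8000 - (0.2)·2.2000) / (5.9) = 1.3644
  x_2 = (3 - (1.2)·1.8000 - (-3.5)·1.8000 - (1.5)·2.2000) / (10.2) = 0.3765
  x_3 = (9 - (-0.6)·1.8000 - (2)·-1.7000 - (-0.4)·2.2000) / (4) = 3.5900
  x_4 = (10 - (-2.2)·1.8000 - (-2.5)·-1.7000 - (0.3)·1.8000) / (9) = 1.0189
Iteration 2:
  x_1 = (4 - (3.7)·0.3765 - (1)·3.5900 - (0.2)·1.0189) / (5.9) = -0.2012
  x_2 = (3 - (1.2)·1.3644 - (-3.5)·3.5900 - (1.5)·1.0189) / (10.2) = 1.2156
  x_3 = (9 - (-0.6)·1.3644 - (2)·0.3765 - (-0.4)·1.0189) / (4) = 2.3683
  x_4 = (10 - (-2.2)·1.3644 - (-2.5)·0.3765 - (0.3)·3.5900) / (9) = 1.4295

1.4295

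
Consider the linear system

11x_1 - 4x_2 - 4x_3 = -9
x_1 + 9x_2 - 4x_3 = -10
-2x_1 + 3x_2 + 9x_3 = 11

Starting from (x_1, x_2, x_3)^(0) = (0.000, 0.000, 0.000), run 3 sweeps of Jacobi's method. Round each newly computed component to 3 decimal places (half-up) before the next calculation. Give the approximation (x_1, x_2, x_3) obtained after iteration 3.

Iteration 1:
  x_1 = (-9 - (-4)·0.000 - (-4)·0.000) / (11) = -0.818
  x_2 = (-10 - (1)·0.000 - (-4)·0.000) / (9) = -1.111
  x_3 = (11 - (-2)·0.000 - (3)·0.000) / (9) = 1.222
Iteration 2:
  x_1 = (-9 - (-4)·-1.111 - (-4)·1.222) / (11) = -0.778
  x_2 = (-10 - (1)·-0.818 - (-4)·1.222) / (9) = -0.477
  x_3 = (11 - (-2)·-0.818 - (3)·-1.111) / (9) = 1.411
Iteration 3:
  x_1 = (-9 - (-4)·-0.477 - (-4)·1.411) / (11) = -0.479
  x_2 = (-10 - (1)·-0.778 - (-4)·1.411) / (9) = -0.398
  x_3 = (11 - (-2)·-0.778 - (3)·-0.477) / (9) = 1.208

(-0.479, -0.398, 1.208)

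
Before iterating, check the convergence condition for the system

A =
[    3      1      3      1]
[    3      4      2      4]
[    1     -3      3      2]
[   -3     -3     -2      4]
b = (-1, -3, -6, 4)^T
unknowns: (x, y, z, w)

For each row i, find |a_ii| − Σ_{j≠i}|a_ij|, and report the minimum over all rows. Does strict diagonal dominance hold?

row 1: |3| − (1+3+1) = -2
row 2: |4| − (3+2+4) = -5
row 3: |3| − (1+3+2) = -3
row 4: |4| − (3+3+2) = -4
minimum over rows = -5 → not strictly diagonally dominant

-5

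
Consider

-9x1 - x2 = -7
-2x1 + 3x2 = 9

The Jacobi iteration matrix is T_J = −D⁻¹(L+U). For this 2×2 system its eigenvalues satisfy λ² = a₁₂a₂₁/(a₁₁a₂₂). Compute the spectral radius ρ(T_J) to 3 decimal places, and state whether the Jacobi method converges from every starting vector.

a₁₂a₂₁/(a₁₁a₂₂) = (-1)·(-2) / ((-9)·(3)) = -0.074074
ρ = √|-0.074074| = √0.074074 = 0.272
ρ < 1, so Jacobi converges

0.272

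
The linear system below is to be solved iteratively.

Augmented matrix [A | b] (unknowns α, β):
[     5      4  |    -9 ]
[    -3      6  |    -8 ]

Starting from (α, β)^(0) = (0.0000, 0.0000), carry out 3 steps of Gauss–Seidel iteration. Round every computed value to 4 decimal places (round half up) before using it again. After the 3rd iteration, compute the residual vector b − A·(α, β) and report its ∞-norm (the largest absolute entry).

1.4292

Iteration 1:
  α = (-9 - (4)·0.0000) / (5) = -1.8000
  β = (-8 - (-3)·-1.8000) / (6) = -2.2333
Iteration 2:
  α = (-9 - (4)·-2.2333) / (5) = -0.0134
  β = (-8 - (-3)·-0.0134) / (6) = -1.3400
Iteration 3:
  α = (-9 - (4)·-1.3400) / (5) = -0.7280
  β = (-8 - (-3)·-0.7280) / (6) = -1.6973
Residual b − A·x = (1.4292, -0.0002); ∞-norm = 1.4292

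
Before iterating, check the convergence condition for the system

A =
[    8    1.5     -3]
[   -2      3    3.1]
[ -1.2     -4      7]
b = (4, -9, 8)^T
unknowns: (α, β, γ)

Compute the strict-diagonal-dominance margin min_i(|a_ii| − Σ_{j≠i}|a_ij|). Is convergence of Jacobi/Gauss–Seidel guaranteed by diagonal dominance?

row 1: |8| − (1.5+3) = 3.5
row 2: |3| − (2+3.1) = -2.1
row 3: |7| − (1.2+4) = 1.8
minimum over rows = -2.1 → not strictly diagonally dominant

-2.1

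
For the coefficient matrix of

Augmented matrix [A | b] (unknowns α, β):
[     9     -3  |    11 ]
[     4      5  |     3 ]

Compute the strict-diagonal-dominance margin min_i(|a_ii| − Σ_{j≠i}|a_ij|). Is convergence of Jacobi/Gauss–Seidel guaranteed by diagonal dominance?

row 1: |9| − (3) = 6
row 2: |5| − (4) = 1
minimum over rows = 1 → strictly diagonally dominant (convergence guaranteed)

1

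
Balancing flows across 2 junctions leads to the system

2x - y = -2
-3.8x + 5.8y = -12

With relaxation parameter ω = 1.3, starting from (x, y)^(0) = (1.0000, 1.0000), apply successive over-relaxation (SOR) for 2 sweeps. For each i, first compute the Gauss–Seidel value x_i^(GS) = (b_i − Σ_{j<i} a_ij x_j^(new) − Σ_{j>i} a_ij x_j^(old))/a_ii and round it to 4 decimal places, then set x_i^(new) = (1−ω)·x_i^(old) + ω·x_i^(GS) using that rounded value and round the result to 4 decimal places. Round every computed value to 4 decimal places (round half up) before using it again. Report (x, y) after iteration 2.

Iteration 1:
  x: GS value = (-2 - (-1)·1.0000) / (2) = -0.5000;  x ← (1−ω)·1.0000 + ω·-0.5000 = -0.9500
  y: GS value = (-12 - (-3.8)·-0.9500) / (5.8) = -2.6914;  y ← (1−ω)·1.0000 + ω·-2.6914 = -3.7988
Iteration 2:
  x: GS value = (-2 - (-1)·-3.7988) / (2) = -2.8994;  x ← (1−ω)·-0.9500 + ω·-2.8994 = -3.4842
  y: GS value = (-12 - (-3.8)·-3.4842) / (5.8) = -4.3517;  y ← (1−ω)·-3.7988 + ω·-4.3517 = -4.5176

(-3.4842, -4.5176)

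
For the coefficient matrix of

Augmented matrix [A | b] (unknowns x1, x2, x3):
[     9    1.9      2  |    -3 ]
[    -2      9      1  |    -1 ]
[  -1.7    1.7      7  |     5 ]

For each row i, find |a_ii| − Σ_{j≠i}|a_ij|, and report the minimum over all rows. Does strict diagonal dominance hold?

3.6

row 1: |9| − (1.9+2) = 5.1
row 2: |9| − (2+1) = 6
row 3: |7| − (1.7+1.7) = 3.6
minimum over rows = 3.6 → strictly diagonally dominant (convergence guaranteed)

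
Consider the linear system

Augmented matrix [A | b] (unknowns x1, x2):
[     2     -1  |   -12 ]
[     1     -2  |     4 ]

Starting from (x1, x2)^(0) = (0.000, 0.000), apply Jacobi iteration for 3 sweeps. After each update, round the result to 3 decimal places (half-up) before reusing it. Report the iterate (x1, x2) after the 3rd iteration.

Iteration 1:
  x1 = (-12 - (-1)·0.000) / (2) = -6.000
  x2 = (4 - (1)·0.000) / (-2) = -2.000
Iteration 2:
  x1 = (-12 - (-1)·-2.000) / (2) = -7.000
  x2 = (4 - (1)·-6.000) / (-2) = -5.000
Iteration 3:
  x1 = (-12 - (-1)·-5.000) / (2) = -8.500
  x2 = (4 - (1)·-7.000) / (-2) = -5.500

(-8.500, -5.500)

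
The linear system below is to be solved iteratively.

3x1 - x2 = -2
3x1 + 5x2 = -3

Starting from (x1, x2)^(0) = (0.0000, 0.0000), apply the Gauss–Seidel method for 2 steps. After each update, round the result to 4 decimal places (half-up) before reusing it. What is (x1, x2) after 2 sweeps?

Iteration 1:
  x1 = (-2 - (-1)·0.0000) / (3) = -0.6667
  x2 = (-3 - (3)·-0.6667) / (5) = -0.2000
Iteration 2:
  x1 = (-2 - (-1)·-0.2000) / (3) = -0.7333
  x2 = (-3 - (3)·-0.7333) / (5) = -0.1600

(-0.7333, -0.1600)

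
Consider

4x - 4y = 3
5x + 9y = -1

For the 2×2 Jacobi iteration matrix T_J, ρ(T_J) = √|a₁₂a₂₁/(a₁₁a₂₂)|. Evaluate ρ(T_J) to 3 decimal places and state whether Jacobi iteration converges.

0.745

a₁₂a₂₁/(a₁₁a₂₂) = (-4)·(5) / ((4)·(9)) = -0.555556
ρ = √|-0.555556| = √0.555556 = 0.745
ρ < 1, so Jacobi converges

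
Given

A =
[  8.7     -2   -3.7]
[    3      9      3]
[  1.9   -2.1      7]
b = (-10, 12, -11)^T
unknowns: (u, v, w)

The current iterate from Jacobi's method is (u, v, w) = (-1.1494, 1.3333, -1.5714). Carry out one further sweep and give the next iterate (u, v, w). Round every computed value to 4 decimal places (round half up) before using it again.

One sweep:
  u = (-10 - (-2)·1.3333 - (-3.7)·-1.5714) / (8.7) = -1.5112
  v = (12 - (3)·-1.1494 - (3)·-1.5714) / (9) = 2.2403
  w = (-11 - (1.9)·-1.1494 - (-2.1)·1.3333) / (7) = -0.8595

(-1.5112, 2.2403, -0.8595)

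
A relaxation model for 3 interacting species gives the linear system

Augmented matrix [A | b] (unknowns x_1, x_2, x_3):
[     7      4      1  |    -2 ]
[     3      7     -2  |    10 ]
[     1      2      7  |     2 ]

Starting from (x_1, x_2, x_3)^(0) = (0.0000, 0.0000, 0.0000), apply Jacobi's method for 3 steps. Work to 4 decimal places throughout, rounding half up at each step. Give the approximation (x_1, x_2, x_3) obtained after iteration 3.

Iteration 1:
  x_1 = (-2 - (4)·0.0000 - (1)·0.0000) / (7) = -0.2857
  x_2 = (10 - (3)·0.0000 - (-2)·0.0000) / (7) = 1.4286
  x_3 = (2 - (1)·0.0000 - (2)·0.0000) / (7) = 0.2857
Iteration 2:
  x_1 = (-2 - (4)·1.4286 - (1)·0.2857) / (7) = -1.1429
  x_2 = (10 - (3)·-0.2857 - (-2)·0.2857) / (7) = 1.6326
  x_3 = (2 - (1)·-0.2857 - (2)·1.4286) / (7) = -0.0816
Iteration 3:
  x_1 = (-2 - (4)·1.6326 - (1)·-0.0816) / (7) = -1.2070
  x_2 = (10 - (3)·-1.1429 - (-2)·-0.0816) / (7) = 1.8951
  x_3 = (2 - (1)·-1.1429 - (2)·1.6326) / (7) = -0.0175

(-1.2070, 1.8951, -0.0175)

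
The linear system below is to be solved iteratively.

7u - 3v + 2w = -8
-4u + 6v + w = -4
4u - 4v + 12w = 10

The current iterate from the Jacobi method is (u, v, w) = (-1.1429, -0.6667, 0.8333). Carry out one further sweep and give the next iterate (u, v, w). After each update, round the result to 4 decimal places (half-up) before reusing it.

One sweep:
  u = (-8 - (-3)·-0.6667 - (2)·0.8333) / (7) = -1.6667
  v = (-4 - (-4)·-1.1429 - (1)·0.8333) / (6) = -1.5675
  w = (10 - (4)·-1.1429 - (-4)·-0.6667) / (12) = 0.9921

(-1.6667, -1.5675, 0.9921)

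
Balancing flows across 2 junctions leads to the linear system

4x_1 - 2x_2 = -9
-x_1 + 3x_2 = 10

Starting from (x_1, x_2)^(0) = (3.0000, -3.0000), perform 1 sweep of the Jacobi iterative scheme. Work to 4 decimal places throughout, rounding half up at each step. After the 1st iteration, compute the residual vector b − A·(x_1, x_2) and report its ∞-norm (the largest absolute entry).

Iteration 1:
  x_1 = (-9 - (-2)·-3.0000) / (4) = -3.7500
  x_2 = (10 - (-1)·3.0000) / (3) = 4.3333
Residual b − A·x = (14.6666, -6.7499); ∞-norm = 14.6666

14.6666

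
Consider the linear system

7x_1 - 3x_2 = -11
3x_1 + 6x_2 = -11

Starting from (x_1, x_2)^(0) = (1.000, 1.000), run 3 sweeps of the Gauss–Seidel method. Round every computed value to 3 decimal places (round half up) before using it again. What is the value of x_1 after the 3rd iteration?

-1.904

Iteration 1:
  x_1 = (-11 - (-3)·1.000) / (7) = -1.143
  x_2 = (-11 - (3)·-1.143) / (6) = -1.262
Iteration 2:
  x_1 = (-11 - (-3)·-1.262) / (7) = -2.112
  x_2 = (-11 - (3)·-2.112) / (6) = -0.777
Iteration 3:
  x_1 = (-11 - (-3)·-0.777) / (7) = -1.904
  x_2 = (-11 - (3)·-1.904) / (6) = -0.881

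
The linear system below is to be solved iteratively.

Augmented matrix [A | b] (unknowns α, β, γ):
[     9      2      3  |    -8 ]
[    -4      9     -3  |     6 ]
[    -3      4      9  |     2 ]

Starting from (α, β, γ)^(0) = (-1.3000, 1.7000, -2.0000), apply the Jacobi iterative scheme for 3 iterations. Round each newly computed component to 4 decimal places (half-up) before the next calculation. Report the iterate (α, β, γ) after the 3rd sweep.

(-0.9992, 0.5649, 0.0415)

Iteration 1:
  α = (-8 - (2)·1.7000 - (3)·-2.0000) / (9) = -0.6000
  β = (6 - (-4)·-1.3000 - (-3)·-2.0000) / (9) = -0.5778
  γ = (2 - (-3)·-1.3000 - (4)·1.7000) / (9) = -0.9667
Iteration 2:
  α = (-8 - (2)·-0.5778 - (3)·-0.9667) / (9) = -0.4383
  β = (6 - (-4)·-0.6000 - (-3)·-0.9667) / (9) = 0.0778
  γ = (2 - (-3)·-0.6000 - (4)·-0.5778) / (9) = 0.2790
Iteration 3:
  α = (-8 - (2)·0.0778 - (3)·0.2790) / (9) = -0.9992
  β = (6 - (-4)·-0.4383 - (-3)·0.2790) / (9) = 0.5649
  γ = (2 - (-3)·-0.4383 - (4)·0.0778) / (9) = 0.0415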